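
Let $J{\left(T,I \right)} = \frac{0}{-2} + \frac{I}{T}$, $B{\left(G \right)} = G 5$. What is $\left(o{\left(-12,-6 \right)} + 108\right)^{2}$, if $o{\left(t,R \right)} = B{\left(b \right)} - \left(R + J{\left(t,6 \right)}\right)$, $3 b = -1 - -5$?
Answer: $\frac{528529}{36} \approx 14681.0$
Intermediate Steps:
$b = \frac{4}{3}$ ($b = \frac{-1 - -5}{3} = \frac{-1 + 5}{3} = \frac{1}{3} \cdot 4 = \frac{4}{3} \approx 1.3333$)
$B{\left(G \right)} = 5 G$
$J{\left(T,I \right)} = \frac{I}{T}$ ($J{\left(T,I \right)} = 0 \left(- \frac{1}{2}\right) + \frac{I}{T} = 0 + \frac{I}{T} = \frac{I}{T}$)
$o{\left(t,R \right)} = \frac{20}{3} - R - \frac{6}{t}$ ($o{\left(t,R \right)} = 5 \cdot \frac{4}{3} - \left(R + \frac{6}{t}\right) = \frac{20}{3} - \left(R + \frac{6}{t}\right) = \frac{20}{3} - R - \frac{6}{t}$)
$\left(o{\left(-12,-6 \right)} + 108\right)^{2} = \left(\left(\frac{20}{3} - -6 - \frac{6}{-12}\right) + 108\right)^{2} = \left(\left(\frac{20}{3} + 6 - - \frac{1}{2}\right) + 108\right)^{2} = \left(\left(\frac{20}{3} + 6 + \frac{1}{2}\right) + 108\right)^{2} = \left(\frac{79}{6} + 108\right)^{2} = \left(\frac{727}{6}\right)^{2} = \frac{528529}{36}$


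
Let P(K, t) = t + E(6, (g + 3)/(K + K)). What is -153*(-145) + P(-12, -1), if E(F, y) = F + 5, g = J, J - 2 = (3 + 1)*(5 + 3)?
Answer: 22195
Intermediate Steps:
J = 34 (J = 2 + (3 + 1)*(5 + 3) = 2 + 4*8 = 2 + 32 = 34)
g = 34
E(F, y) = 5 + F
P(K, t) = 11 + t (P(K, t) = t + (5 + 6) = t + 11 = 11 + t)
-153*(-145) + P(-12, -1) = -153*(-145) + (11 - 1) = 22185 + 10 = 22195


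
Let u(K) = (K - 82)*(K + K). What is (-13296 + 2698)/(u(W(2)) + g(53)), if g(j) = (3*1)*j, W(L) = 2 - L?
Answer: -10598/159 ≈ -66.654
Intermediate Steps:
u(K) = 2*K*(-82 + K) (u(K) = (-82 + K)*(2*K) = 2*K*(-82 + K))
g(j) = 3*j
(-13296 + 2698)/(u(W(2)) + g(53)) = (-13296 + 2698)/(2*(2 - 1*2)*(-82 + (2 - 1*2)) + 3*53) = -10598/(2*(2 - 2)*(-82 + (2 - 2)) + 159) = -10598/(2*0*(-82 + 0) + 159) = -10598/(2*0*(-82) + 159) = -10598/(0 + 159) = -10598/159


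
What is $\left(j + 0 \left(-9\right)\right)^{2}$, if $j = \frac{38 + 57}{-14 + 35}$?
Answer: $\frac{9025}{441} \approx 20.465$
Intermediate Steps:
$j = \frac{95}{21} \approx 4.5238$
$\left(j + 0 \left(-9\right)\right)^{2} = \left(\frac{95}{21} + 0 \left(-9\right)\right)^{2} = \left(\frac{95}{21} + 0\right)^{2} = \left(\frac{95}{21}\right)^{2} = \frac{9025}{441}$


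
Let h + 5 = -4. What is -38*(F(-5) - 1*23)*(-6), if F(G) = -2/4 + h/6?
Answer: -5700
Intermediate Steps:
h = -9 (h = -5 - 4 = -9)
F(G) = -2 (F(G) = -2/4 - 9/6 = -2*¼ - 9*⅙ = -½ - 3/2 = -2)
-38*(F(-5) - 1*23)*(-6) = -38*(-2 - 1*23)*(-6) = -38*(-2 - 23)*(-6) = -38*(-25)*(-6) = 950*(-6) = -5700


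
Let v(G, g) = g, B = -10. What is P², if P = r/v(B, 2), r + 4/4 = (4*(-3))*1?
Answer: 169/4 ≈ 42.250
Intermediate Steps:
r = -13 (r = -1 + (4*(-3))*1 = -1 - 12*1 = -1 - 12 = -13)
P = -13/2 ≈ -6.5000
P² = (-13/2)² = 169/4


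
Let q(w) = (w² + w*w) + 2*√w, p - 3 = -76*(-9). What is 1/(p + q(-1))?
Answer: 689/474725 - 2*I/474725 ≈ 0.0014514 - 4.213e-6*I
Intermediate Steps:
p = 687 (p = 3 - 76*(-9) = 3 + 684 = 687)
q(w) = 2*√w + 2*w² (q(w) = (w² + w²) + 2*√w = 2*w² + 2*√w = 2*√w + 2*w²)
1/(p + q(-1)) = 1/(687 + (2*√(-1) + 2*(-1)²)) = 1/(687 + (2*I + 2*1)) = 1/(687 + (2*I + 2)) = 1/(687 + (2 + 2*I)) = 1/(689 + 2*I) = (689 - 2*I)/474725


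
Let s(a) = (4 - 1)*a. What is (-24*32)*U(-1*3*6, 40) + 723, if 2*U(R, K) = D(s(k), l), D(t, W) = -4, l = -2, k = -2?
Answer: 2259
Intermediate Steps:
s(a) = 3*a
U(R, K) = -2 (U(R, K) = (½)*(-4) = -2)
(-24*32)*U(-1*3*6, 40) + 723 = -24*32*(-2) + 723 = -768*(-2) + 723 = 1536 + 723 = 2259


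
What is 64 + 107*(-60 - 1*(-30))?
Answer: -3146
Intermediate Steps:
64 + 107*(-60 - 1*(-30)) = 64 + 107*(-60 + 30) = 64 + 107*(-30) = 64 - 3210 = -3146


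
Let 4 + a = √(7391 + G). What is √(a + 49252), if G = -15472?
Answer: √(49248 + I*√8081) ≈ 221.92 + 0.203*I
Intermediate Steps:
a = -4 + I*√8081 (a = -4 + √(7391 - 15472) = -4 + √(-8081) = -4 + I*√8081 ≈ -4.0 + 89.894*I)
√(a + 49252) = √((-4 + I*√8081) + 49252) = √(49248 + I*√8081)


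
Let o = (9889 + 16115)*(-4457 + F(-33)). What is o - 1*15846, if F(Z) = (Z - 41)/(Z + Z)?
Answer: -115886518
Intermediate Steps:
F(Z) = (-41 + Z)/(2*Z) (F(Z) = (-41 + Z)/((2*Z)) = (-41 + Z)*(1/(2*Z)) = (-41 + Z)/(2*Z))
o = -115870672 (o = (9889 + 16115)*(-4457 + (½)*(-41 - 33)/(-33)) = 26004*(-4457 + (½)*(-1/33)*(-74)) = 26004*(-4457 + 37/33) = 26004*(-147044/33) = -115870672)
o - 1*15846 = -115870672 - 1*15846 = -115870672 - 15846 = -115886518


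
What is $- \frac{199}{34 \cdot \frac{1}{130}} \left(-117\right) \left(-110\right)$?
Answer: $- \frac{166473450}{17} \approx -9.7926 \cdot 10^{6}$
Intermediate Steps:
$- \frac{199}{34 \cdot \frac{1}{130}} \left(-117\right) \left(-110\right) = - \frac{199}{\frac{17}{65}} \left(-117\right) \left(-110\right) = \left(-199\right) \frac{65}{17} \left(-117\right) \left(-110\right) = \left(- \frac{12935}{17}\right) \left(-117\right) \left(-110\right) = \frac{1513395}{17} \left(-110\right) = - \frac{166473450}{17}$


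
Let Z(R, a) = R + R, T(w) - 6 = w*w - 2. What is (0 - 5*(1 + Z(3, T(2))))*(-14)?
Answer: 490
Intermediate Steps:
T(w) = 4 + w² (T(w) = 6 + (w*w - 2) = 6 + (w² - 2) = 6 + (-2 + w²) = 4 + w²)
Z(R, a) = 2*R
(0 - 5*(1 + Z(3, T(2))))*(-14) = (0 - 5*(1 + 2*3))*(-14) = (0 - 5*(1 + 6))*(-14) = (0 - 5*7)*(-14) = (0 - 35)*(-14) = -35*(-14) = 490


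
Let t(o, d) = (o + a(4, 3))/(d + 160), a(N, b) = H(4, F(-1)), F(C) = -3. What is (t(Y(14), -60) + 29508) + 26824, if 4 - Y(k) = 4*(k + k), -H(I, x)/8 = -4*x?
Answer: 1408249/25 ≈ 56330.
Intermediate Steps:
H(I, x) = 32*x (H(I, x) = -(-32)*x = 32*x)
Y(k) = 4 - 8*k (Y(k) = 4 - 4*(k + k) = 4 - 4*2*k = 4 - 8*k)
a(N, b) = -96 (a(N, b) = 32*(-3) = -96)
t(o, d) = (-96 + o)/(160 + d) (t(o, d) = (o - 96)/(d + 160) = (-96 + o)/(160 + d))
(t(Y(14), -60) + 29508) + 26824 = ((-96 + (4 - 8*14))/(160 - 60) + 29508) + 26824 = ((-96 + (4 - 112))/100 + 29508) + 26824 = ((-96 - 108)/100 + 29508) + 26824 = ((1/100)*(-204) + 29508) + 26824 = (-51/25 + 29508) + 26824 = 737649/25 + 26824 = 1408249/25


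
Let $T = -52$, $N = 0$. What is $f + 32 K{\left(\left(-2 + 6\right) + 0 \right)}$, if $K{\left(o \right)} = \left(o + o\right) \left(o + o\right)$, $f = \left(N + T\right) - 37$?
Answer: $1959$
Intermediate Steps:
$f = -89$ ($f = \left(0 - 52\right) - 37 = -52 - 37 = -89$)
$K{\left(o \right)} = 4 o^{2}$ ($K{\left(o \right)} = 2 o 2 o = 4 o^{2}$)
$f + 32 K{\left(\left(-2 + 6\right) + 0 \right)} = -89 + 32 \cdot 4 \left(\left(-2 + 6\right) + 0\right)^{2} = -89 + 32 \cdot 4 \left(4 + 0\right)^{2} = -89 + 32 \cdot 4 \cdot 4^{2} = -89 + 32 \cdot 4 \cdot 16 = -89 + 32 \cdot 64 = -89 + 2048 = 1959$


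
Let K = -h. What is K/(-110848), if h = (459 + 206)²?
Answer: 442225/110848 ≈ 3.9895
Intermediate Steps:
h = 442225 (h = 665² = 442225)
K = -442225 (K = -1*442225 = -442225)
K/(-110848) = -442225/(-110848) = -442225*(-1/110848) = 442225/110848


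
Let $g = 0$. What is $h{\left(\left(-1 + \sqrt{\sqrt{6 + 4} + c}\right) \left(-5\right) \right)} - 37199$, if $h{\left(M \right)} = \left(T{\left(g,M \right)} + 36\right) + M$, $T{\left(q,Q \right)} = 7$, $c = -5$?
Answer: $-37151 - 5 i \sqrt{5 - \sqrt{10}} \approx -37151.0 - 6.7781 i$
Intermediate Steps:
$h{\left(M \right)} = 43 + M$ ($h{\left(M \right)} = \left(7 + 36\right) + M = 43 + M$)
$h{\left(\left(-1 + \sqrt{\sqrt{6 + 4} + c}\right) \left(-5\right) \right)} - 37199 = \left(43 + \left(-1 + \sqrt{\sqrt{6 + 4} - 5}\right) \left(-5\right)\right) - 37199 = \left(43 + \left(-1 + \sqrt{\sqrt{10} - 5}\right) \left(-5\right)\right) - 37199 = \left(43 + \left(-1 + \sqrt{-5 + \sqrt{10}}\right) \left(-5\right)\right) - 37199 = \left(43 + \left(5 - 5 \sqrt{-5 + \sqrt{10}}\right)\right) - 37199 = \left(48 - 5 \sqrt{-5 + \sqrt{10}}\right) - 37199 = -37151 - 5 \sqrt{-5 + \sqrt{10}}$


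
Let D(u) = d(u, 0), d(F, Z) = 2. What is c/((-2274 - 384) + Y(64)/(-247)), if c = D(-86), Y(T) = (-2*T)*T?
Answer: -247/324167 ≈ -0.00076195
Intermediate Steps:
Y(T) = -2*T**2
D(u) = 2
c = 2
c/((-2274 - 384) + Y(64)/(-247)) = 2/((-2274 - 384) - 2*64**2/(-247)) = 2/(-2658 - 2*4096*(-1/247)) = 2/(-2658 - 8192*(-1/247)) = 2/(-2658 + 8192/247) = 2/(-648334/247) = 2*(-247/648334) = -247/324167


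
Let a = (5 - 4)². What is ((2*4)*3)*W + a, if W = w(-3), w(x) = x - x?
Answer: 1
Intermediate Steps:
w(x) = 0
W = 0
a = 1 (a = 1² = 1)
((2*4)*3)*W + a = ((2*4)*3)*0 + 1 = (8*3)*0 + 1 = 24*0 + 1 = 0 + 1 = 1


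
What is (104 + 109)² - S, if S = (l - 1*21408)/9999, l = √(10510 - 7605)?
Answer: 151222013/3333 - √2905/9999 ≈ 45371.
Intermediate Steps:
l = √2905 ≈ 53.898
S = -7136/3333 + √2905/9999 (S = (√2905 - 1*21408)/9999 = (√2905 - 21408)*(1/9999) = (-21408 + √2905)*(1/9999) = -7136/3333 + √2905/9999 ≈ -2.1356)
(104 + 109)² - S = (104 + 109)² - (-7136/3333 + √2905/9999) = 213² + (7136/3333 - √2905/9999) = 45369 + (7136/3333 - √2905/9999) = 151222013/3333 - √2905/9999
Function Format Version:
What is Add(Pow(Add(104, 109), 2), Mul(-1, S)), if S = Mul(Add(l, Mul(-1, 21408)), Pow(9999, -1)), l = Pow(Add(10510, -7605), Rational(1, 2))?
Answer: Add(Rational(151222013, 3333), Mul(Rational(-1, 9999), Pow(2905, Rational(1, 2)))) ≈ 45371.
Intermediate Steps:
l = Pow(2905, Rational(1, 2)) ≈ 53.898
S = Add(Rational(-7136, 3333), Mul(Rational(1, 9999), Pow(2905, Rational(1, 2)))) (S = Mul(Add(Pow(2905, Rational(1, 2)), Mul(-1, 21408)), Pow(9999, -1)) = Mul(Add(Pow(2905, Rational(1, 2)), -21408), Rational(1, 9999)) = Mul(Add(-21408, Pow(2905, Rational(1, 2))), Rational(1, 9999)) = Add(Rational(-7136, 3333), Mul(Rational(1, 9999), Pow(2905, Rational(1, 2)))) ≈ -2.1356)
Add(Pow(Add(104, 109), 2), Mul(-1, S)) = Add(Pow(Add(104, 109), 2), Mul(-1, Add(Rational(-7136, 3333), Mul(Rational(1, 9999), Pow(2905, Rational(1, 2)))))) = Add(Pow(213, 2), Add(Rational(7136, 3333), Mul(Rational(-1, 9999), Pow(2905, Rational(1, 2))))) = Add(45369, Add(Rational(7136, 3333), Mul(Rational(-1, 9999), Pow(2905, Rational(1, 2))))) = Add(Rational(151222013, 3333), Mul(Rational(-1, 9999), Pow(2905, Rational(1, 2))))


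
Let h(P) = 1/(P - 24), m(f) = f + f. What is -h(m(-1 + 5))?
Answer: 1/16 ≈ 0.062500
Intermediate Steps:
m(f) = 2*f
h(P) = 1/(-24 + P)
-h(m(-1 + 5)) = -1/(-24 + 2*(-1 + 5)) = -1/(-24 + 2*4) = -1/(-24 + 8) = -1/(-16) = -1*(-1/16) = 1/16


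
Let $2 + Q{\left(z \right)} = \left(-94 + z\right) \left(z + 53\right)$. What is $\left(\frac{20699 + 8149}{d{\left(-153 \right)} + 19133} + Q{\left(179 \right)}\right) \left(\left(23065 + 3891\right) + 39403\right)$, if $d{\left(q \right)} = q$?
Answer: $\frac{6209153366798}{4745} \approx 1.3086 \cdot 10^{9}$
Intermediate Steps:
$Q{\left(z \right)} = -2 + \left(-94 + z\right) \left(53 + z\right)$ ($Q{\left(z \right)} = -2 + \left(-94 + z\right) \left(z + 53\right) = -2 + \left(-94 + z\right) \left(53 + z\right)$)
$\left(\frac{20699 + 8149}{d{\left(-153 \right)} + 19133} + Q{\left(179 \right)}\right) \left(\left(23065 + 3891\right) + 39403\right) = \left(\frac{20699 + 8149}{-153 + 19133} - \left(12323 - 32041\right)\right) \left(\left(23065 + 3891\right) + 39403\right) = \left(\frac{28848}{18980} - -19718\right) \left(26956 + 39403\right) = \left(28848 \cdot \frac{1}{18980} + 19718\right) 66359 = \left(\frac{7212}{4745} + 19718\right) 66359 = \frac{93569122}{4745} \cdot 66359 = \frac{6209153366798}{4745}$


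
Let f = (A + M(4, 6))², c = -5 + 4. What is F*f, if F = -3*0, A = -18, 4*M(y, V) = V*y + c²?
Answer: 0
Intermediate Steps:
c = -1
M(y, V) = ¼ + V*y/4 (M(y, V) = (V*y + (-1)²)/4 = (V*y + 1)/4 = (1 + V*y)/4 = ¼ + V*y/4)
f = 2209/16 (f = (-18 + (¼ + (¼)*6*4))² = (-18 + (¼ + 6))² = (-18 + 25/4)² = (-47/4)² = 2209/16 ≈ 138.06)
F = 0
F*f = 0*(2209/16) = 0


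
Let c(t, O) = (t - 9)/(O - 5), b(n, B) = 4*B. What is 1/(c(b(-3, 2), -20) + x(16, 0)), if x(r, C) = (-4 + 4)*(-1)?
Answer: 25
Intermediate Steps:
x(r, C) = 0 (x(r, C) = 0*(-1) = 0)
c(t, O) = (-9 + t)/(-5 + O)
1/(c(b(-3, 2), -20) + x(16, 0)) = 1/((-9 + 4*2)/(-5 - 20) + 0) = 1/((-9 + 8)/(-25) + 0) = 1/(-1/25*(-1) + 0) = 1/(1/25 + 0) = 1/(1/25) = 25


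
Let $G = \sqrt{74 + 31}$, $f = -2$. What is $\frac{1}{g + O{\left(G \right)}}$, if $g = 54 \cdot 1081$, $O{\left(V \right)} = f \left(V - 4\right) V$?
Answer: $\frac{4847}{281920348} - \frac{\sqrt{105}}{422880522} \approx 1.7169 \cdot 10^{-5}$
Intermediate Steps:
$G = \sqrt{105} \approx 10.247$
$O{\left(V \right)} = V \left(8 - 2 V\right)$ ($O{\left(V \right)} = - 2 \left(V - 4\right) V = - 2 \left(-4 + V\right) V = \left(8 - 2 V\right) V = V \left(8 - 2 V\right)$)
$g = 58374$
$\frac{1}{g + O{\left(G \right)}} = \frac{1}{58374 + 2 \sqrt{105} \left(4 - \sqrt{105}\right)}$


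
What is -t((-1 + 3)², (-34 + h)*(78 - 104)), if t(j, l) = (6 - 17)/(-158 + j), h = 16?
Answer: -1/14 ≈ -0.071429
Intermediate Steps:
t(j, l) = -11/(-158 + j)
-t((-1 + 3)², (-34 + h)*(78 - 104)) = -(-11)/(-158 + (-1 + 3)²) = -(-11)/(-158 + 2²) = -(-11)/(-158 + 4) = -(-11)/(-154) = -(-11)*(-1)/154 = -1*1/14 = -1/14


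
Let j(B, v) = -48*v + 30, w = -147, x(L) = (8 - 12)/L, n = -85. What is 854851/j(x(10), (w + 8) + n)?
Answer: 854851/10782 ≈ 79.285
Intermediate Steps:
x(L) = -4/L
j(B, v) = 30 - 48*v
854851/j(x(10), (w + 8) + n) = 854851/(30 - 48*((-147 + 8) - 85)) = 854851/(30 - 48*(-139 - 85)) = 854851/(30 - 48*(-224)) = 854851/(30 + 10752) = 854851/10782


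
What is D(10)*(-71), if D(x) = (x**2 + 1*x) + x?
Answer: -8520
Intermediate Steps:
D(x) = x**2 + 2*x (D(x) = (x**2 + x) + x = (x + x**2) + x = x**2 + 2*x)
D(10)*(-71) = (10*(2 + 10))*(-71) = (10*12)*(-71) = 120*(-71) = -8520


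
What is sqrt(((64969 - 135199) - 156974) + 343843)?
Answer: sqrt(116639) ≈ 341.52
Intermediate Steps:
sqrt(((64969 - 135199) - 156974) + 343843) = sqrt((-70230 - 156974) + 343843) = sqrt(-227204 + 343843) = sqrt(116639)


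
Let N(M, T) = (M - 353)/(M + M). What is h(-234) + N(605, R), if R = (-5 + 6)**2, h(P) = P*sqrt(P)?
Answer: 126/605 - 702*I*sqrt(26) ≈ 0.20826 - 3579.5*I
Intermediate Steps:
h(P) = P**(3/2)
R = 1 (R = 1**2 = 1)
N(M, T) = (-353 + M)/(2*M) (N(M, T) = (-353 + M)/((2*M)) = (-353 + M)*(1/(2*M)) = (-353 + M)/(2*M))
h(-234) + N(605, R) = (-234)**(3/2) + (1/2)*(-353 + 605)/605 = -702*I*sqrt(26) + (1/2)*(1/605)*252 = -702*I*sqrt(26) + 126/605 = 126/605 - 702*I*sqrt(26)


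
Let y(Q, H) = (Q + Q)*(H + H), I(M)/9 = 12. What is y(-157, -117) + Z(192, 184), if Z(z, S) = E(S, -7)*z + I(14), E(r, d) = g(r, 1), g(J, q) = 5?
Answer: 74544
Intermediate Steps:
E(r, d) = 5
I(M) = 108 (I(M) = 9*12 = 108)
y(Q, H) = 4*H*Q (y(Q, H) = (2*Q)*(2*H) = 4*H*Q)
Z(z, S) = 108 + 5*z (Z(z, S) = 5*z + 108 = 108 + 5*z)
y(-157, -117) + Z(192, 184) = 4*(-117)*(-157) + (108 + 5*192) = 73476 + (108 + 960) = 73476 + 1068 = 74544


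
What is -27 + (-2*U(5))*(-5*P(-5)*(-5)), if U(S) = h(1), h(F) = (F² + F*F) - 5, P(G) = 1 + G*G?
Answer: 3873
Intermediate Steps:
P(G) = 1 + G²
h(F) = -5 + 2*F² (h(F) = (F² + F²) - 5 = 2*F² - 5 = -5 + 2*F²)
U(S) = -3 (U(S) = -5 + 2*1² = -5 + 2*1 = -5 + 2 = -3)
-27 + (-2*U(5))*(-5*P(-5)*(-5)) = -27 + (-2*(-3))*(-5*(1 + (-5)²)*(-5)) = -27 + 6*(-5*(1 + 25)*(-5)) = -27 + 6*(-5*26*(-5)) = -27 + 6*(-130*(-5)) = -27 + 6*650 = -27 + 3900 = 3873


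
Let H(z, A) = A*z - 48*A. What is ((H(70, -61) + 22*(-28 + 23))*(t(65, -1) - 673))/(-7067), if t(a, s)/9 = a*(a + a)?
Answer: 109447404/7067 ≈ 15487.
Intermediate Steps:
H(z, A) = -48*A + A*z
t(a, s) = 18*a**2 (t(a, s) = 9*(a*(a + a)) = 9*(a*(2*a)) = 9*(2*a**2) = 18*a**2)
((H(70, -61) + 22*(-28 + 23))*(t(65, -1) - 673))/(-7067) = ((-61*(-48 + 70) + 22*(-28 + 23))*(18*65**2 - 673))/(-7067) = ((-61*22 + 22*(-5))*(18*4225 - 673))*(-1/7067) = ((-1342 - 110)*(76050 - 673))*(-1/7067) = -1452*75377*(-1/7067) = -109447404*(-1/7067) = 109447404/7067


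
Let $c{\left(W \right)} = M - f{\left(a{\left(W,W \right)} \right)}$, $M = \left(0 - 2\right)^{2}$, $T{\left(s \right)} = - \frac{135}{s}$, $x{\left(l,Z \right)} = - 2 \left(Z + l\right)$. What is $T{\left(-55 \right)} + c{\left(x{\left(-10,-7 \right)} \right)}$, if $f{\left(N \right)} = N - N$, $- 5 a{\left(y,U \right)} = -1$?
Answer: $\frac{71}{11} \approx 6.4545$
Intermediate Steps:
$x{\left(l,Z \right)} = - 2 Z - 2 l$
$a{\left(y,U \right)} = \frac{1}{5}$ ($a{\left(y,U \right)} = \left(- \frac{1}{5}\right) \left(-1\right) = \frac{1}{5}$)
$f{\left(N \right)} = 0$
$M = 4$ ($M = \left(-2\right)^{2} = 4$)
$c{\left(W \right)} = 4$ ($c{\left(W \right)} = 4 - 0 = 4 + 0 = 4$)
$T{\left(-55 \right)} + c{\left(x{\left(-10,-7 \right)} \right)} = - \frac{135}{-55} + 4 = \left(-135\right) \left(- \frac{1}{55}\right) + 4 = \frac{27}{11} + 4 = \frac{71}{11}$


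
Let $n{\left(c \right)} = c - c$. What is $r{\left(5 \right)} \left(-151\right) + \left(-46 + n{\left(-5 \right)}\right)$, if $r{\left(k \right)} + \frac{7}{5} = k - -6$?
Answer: $- \frac{7478}{5} \approx -1495.6$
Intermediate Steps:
$n{\left(c \right)} = 0$
$r{\left(k \right)} = \frac{23}{5} + k$ ($r{\left(k \right)} = - \frac{7}{5} + \left(k - -6\right) = - \frac{7}{5} + \left(k + 6\right) = - \frac{7}{5} + \left(6 + k\right) = \frac{23}{5} + k$)
$r{\left(5 \right)} \left(-151\right) + \left(-46 + n{\left(-5 \right)}\right) = \left(\frac{23}{5} + 5\right) \left(-151\right) + \left(-46 + 0\right) = \frac{48}{5} \left(-151\right) - 46 = - \frac{7248}{5} - 46 = - \frac{7478}{5}$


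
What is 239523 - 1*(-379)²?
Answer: 95882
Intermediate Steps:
239523 - 1*(-379)² = 239523 - 1*143641 = 239523 - 143641 = 95882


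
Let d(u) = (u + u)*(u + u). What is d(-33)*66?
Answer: 287496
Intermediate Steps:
d(u) = 4*u**2 (d(u) = (2*u)*(2*u) = 4*u**2)
d(-33)*66 = (4*(-33)**2)*66 = (4*1089)*66 = 4356*66 = 287496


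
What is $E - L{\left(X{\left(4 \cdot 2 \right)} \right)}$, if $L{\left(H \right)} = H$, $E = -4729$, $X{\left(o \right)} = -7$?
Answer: $-4722$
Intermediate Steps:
$E - L{\left(X{\left(4 \cdot 2 \right)} \right)} = -4729 - -7 = -4729 + 7 = -4722$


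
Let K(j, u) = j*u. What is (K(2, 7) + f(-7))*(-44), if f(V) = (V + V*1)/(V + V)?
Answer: -660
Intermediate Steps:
f(V) = 1 (f(V) = (V + V)/((2*V)) = (2*V)*(1/(2*V)) = 1)
(K(2, 7) + f(-7))*(-44) = (2*7 + 1)*(-44) = (14 + 1)*(-44) = 15*(-44) = -660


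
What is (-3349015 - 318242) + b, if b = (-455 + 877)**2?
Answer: -3489173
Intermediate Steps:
b = 178084 (b = 422**2 = 178084)
(-3349015 - 318242) + b = (-3349015 - 318242) + 178084 = -3667257 + 178084 = -3489173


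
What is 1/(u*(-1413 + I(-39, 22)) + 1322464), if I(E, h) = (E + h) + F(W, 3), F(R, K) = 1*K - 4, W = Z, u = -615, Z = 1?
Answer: 1/2202529 ≈ 4.5402e-7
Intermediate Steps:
W = 1
F(R, K) = -4 + K (F(R, K) = K - 4 = -4 + K)
I(E, h) = -1 + E + h (I(E, h) = (E + h) + (-4 + 3) = (E + h) - 1 = -1 + E + h)
1/(u*(-1413 + I(-39, 22)) + 1322464) = 1/(-615*(-1413 + (-1 - 39 + 22)) + 1322464) = 1/(-615*(-1413 - 18) + 1322464) = 1/(-615*(-1431) + 1322464) = 1/(880065 + 1322464) = 1/2202529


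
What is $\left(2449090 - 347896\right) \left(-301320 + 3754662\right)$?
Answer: $7256141490348$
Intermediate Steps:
$\left(2449090 - 347896\right) \left(-301320 + 3754662\right) = 2101194 \cdot 3453342 = 7256141490348$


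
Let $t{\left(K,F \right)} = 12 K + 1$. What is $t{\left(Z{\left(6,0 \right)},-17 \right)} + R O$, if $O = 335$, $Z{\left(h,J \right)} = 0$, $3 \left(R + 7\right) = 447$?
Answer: $47571$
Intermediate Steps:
$R = 142$ ($R = -7 + \frac{1}{3} \cdot 447 = -7 + 149 = 142$)
$t{\left(K,F \right)} = 1 + 12 K$
$t{\left(Z{\left(6,0 \right)},-17 \right)} + R O = \left(1 + 12 \cdot 0\right) + 142 \cdot 335 = \left(1 + 0\right) + 47570 = 1 + 47570 = 47571$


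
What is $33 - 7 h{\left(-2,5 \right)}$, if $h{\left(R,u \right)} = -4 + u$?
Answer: $26$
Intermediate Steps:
$33 - 7 h{\left(-2,5 \right)} = 33 - 7 \left(-4 + 5\right) = 33 - 7 = 26$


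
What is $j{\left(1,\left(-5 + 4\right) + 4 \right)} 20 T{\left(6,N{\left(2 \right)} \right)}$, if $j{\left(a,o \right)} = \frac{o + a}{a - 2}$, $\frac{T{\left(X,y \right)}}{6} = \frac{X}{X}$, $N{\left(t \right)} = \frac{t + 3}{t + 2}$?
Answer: $-480$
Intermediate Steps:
$N{\left(t \right)} = \frac{3 + t}{2 + t}$
$T{\left(X,y \right)} = 6$ ($T{\left(X,y \right)} = 6 \frac{X}{X} = 6 \cdot 1 = 6$)
$j{\left(a,o \right)} = \frac{a + o}{-2 + a}$
$j{\left(1,\left(-5 + 4\right) + 4 \right)} 20 T{\left(6,N{\left(2 \right)} \right)} = \frac{1 + \left(\left(-5 + 4\right) + 4\right)}{-2 + 1} \cdot 20 \cdot 6 = \frac{1 + \left(-1 + 4\right)}{-1} \cdot 20 \cdot 6 = - (1 + 3) 20 \cdot 6 = \left(-1\right) 4 \cdot 20 \cdot 6 = \left(-4\right) 20 \cdot 6 = \left(-80\right) 6 = -480$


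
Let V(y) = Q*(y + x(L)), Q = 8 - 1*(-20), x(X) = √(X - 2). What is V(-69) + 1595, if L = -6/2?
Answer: -337 + 28*I*√5 ≈ -337.0 + 62.61*I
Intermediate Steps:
L = -3 (L = -6*½ = -3)
x(X) = √(-2 + X)
Q = 28 (Q = 8 + 20 = 28)
V(y) = 28*y + 28*I*√5 (V(y) = 28*(y + √(-2 - 3)) = 28*(y + √(-5)) = 28*(y + I*√5) = 28*y + 28*I*√5)
V(-69) + 1595 = (28*(-69) + 28*I*√5) + 1595 = (-1932 + 28*I*√5) + 1595 = -337 + 28*I*√5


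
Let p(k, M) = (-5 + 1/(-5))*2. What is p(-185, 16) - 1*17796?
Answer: -89032/5 ≈ -17806.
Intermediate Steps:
p(k, M) = -52/5 (p(k, M) = (-5 - ⅕)*2 = -26/5*2 = -52/5)
p(-185, 16) - 1*17796 = -52/5 - 1*17796 = -52/5 - 17796 = -89032/5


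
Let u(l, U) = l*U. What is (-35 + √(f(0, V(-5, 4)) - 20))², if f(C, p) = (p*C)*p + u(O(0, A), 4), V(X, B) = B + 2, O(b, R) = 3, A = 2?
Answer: 1217 - 140*I*√2 ≈ 1217.0 - 197.99*I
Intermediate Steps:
V(X, B) = 2 + B
u(l, U) = U*l
f(C, p) = 12 + C*p² (f(C, p) = (p*C)*p + 4*3 = (C*p)*p + 12 = C*p² + 12 = 12 + C*p²)
(-35 + √(f(0, V(-5, 4)) - 20))² = (-35 + √((12 + 0*(2 + 4)²) - 20))² = (-35 + √((12 + 0*6²) - 20))² = (-35 + √((12 + 0*36) - 20))² = (-35 + √((12 + 0) - 20))² = (-35 + √(12 - 20))² = (-35 + √(-8))² = (-35 + 2*I*√2)²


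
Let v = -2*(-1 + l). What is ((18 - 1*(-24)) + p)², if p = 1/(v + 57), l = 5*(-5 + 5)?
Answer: 6145441/3481 ≈ 1765.4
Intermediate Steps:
l = 0 (l = 5*0 = 0)
v = 2 (v = -2*(-1 + 0) = -2*(-1) = 2)
p = 1/59 (p = 1/(2 + 57) = 1/59 ≈ 0.016949)
((18 - 1*(-24)) + p)² = ((18 - 1*(-24)) + 1/59)² = ((18 + 24) + 1/59)² = (42 + 1/59)² = (2479/59)² = 6145441/3481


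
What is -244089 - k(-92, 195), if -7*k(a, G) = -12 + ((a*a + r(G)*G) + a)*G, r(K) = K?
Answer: 7338780/7 ≈ 1.0484e+6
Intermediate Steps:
k(a, G) = 12/7 - G*(a + G**2 + a**2)/7 (k(a, G) = -(-12 + ((a*a + G*G) + a)*G)/7 = -(-12 + ((a**2 + G**2) + a)*G)/7 = -(-12 + ((G**2 + a**2) + a)*G)/7 = -(-12 + (a + G**2 + a**2)*G)/7 = -(-12 + G*(a + G**2 + a**2))/7 = 12/7 - G*(a + G**2 + a**2)/7)
-244089 - k(-92, 195) = -244089 - (12/7 - 1/7*195**3 - 1/7*195*(-92) - 1/7*195*(-92)**2) = -244089 - (12/7 - 1/7*7414875 + 17940/7 - 1/7*195*8464) = -244089 - (12/7 - 7414875/7 + 17940/7 - 1650480/7) = -244089 - 1*(-9047403/7) = -244089 + 9047403/7 = 7338780/7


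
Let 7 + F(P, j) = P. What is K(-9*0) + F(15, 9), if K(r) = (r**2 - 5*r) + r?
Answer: 8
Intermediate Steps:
F(P, j) = -7 + P
K(r) = r**2 - 4*r
K(-9*0) + F(15, 9) = (-9*0)*(-4 - 9*0) + (-7 + 15) = 0*(-4 + 0) + 8 = 0*(-4) + 8 = 0 + 8 = 8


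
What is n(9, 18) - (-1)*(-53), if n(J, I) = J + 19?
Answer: -25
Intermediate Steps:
n(J, I) = 19 + J
n(9, 18) - (-1)*(-53) = (19 + 9) - (-1)*(-53) = 28 - 1*53 = 28 - 53 = -25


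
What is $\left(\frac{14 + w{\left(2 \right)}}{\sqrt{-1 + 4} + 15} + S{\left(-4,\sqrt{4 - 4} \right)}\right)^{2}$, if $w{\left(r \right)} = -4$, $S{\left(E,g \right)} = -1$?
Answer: $\frac{\left(5 + \sqrt{3}\right)^{2}}{\left(15 + \sqrt{3}\right)^{2}} \approx 0.16188$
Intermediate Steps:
$\left(\frac{14 + w{\left(2 \right)}}{\sqrt{-1 + 4} + 15} + S{\left(-4,\sqrt{4 - 4} \right)}\right)^{2} = \left(\frac{14 - 4}{\sqrt{-1 + 4} + 15} - 1\right)^{2} = \left(\frac{10}{\sqrt{3} + 15} - 1\right)^{2} = \left(\frac{10}{15 + \sqrt{3}} - 1\right)^{2} = \left(-1 + \frac{10}{15 + \sqrt{3}}\right)^{2}$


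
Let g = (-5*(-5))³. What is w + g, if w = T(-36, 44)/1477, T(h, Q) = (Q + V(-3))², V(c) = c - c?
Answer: 23080061/1477 ≈ 15626.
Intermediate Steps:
V(c) = 0
g = 15625 (g = 25³ = 15625)
T(h, Q) = Q² (T(h, Q) = (Q + 0)² = Q²)
w = 1936/1477 (w = 44²/1477 = 1936*(1/1477) = 1936/1477 ≈ 1.3108)
w + g = 1936/1477 + 15625 = 23080061/1477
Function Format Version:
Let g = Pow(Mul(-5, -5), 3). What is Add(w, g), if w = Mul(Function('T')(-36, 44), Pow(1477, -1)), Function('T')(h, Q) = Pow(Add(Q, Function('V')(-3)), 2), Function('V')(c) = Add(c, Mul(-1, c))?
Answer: Rational(23080061, 1477) ≈ 15626.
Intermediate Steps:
Function('V')(c) = 0
g = 15625 (g = Pow(25, 3) = 15625)
Function('T')(h, Q) = Pow(Q, 2) (Function('T')(h, Q) = Pow(Add(Q, 0), 2) = Pow(Q, 2))
w = Rational(1936, 1477) (w = Mul(Pow(44, 2), Pow(1477, -1)) = Mul(1936, Rational(1, 1477)) = Rational(1936, 1477) ≈ 1.3108)
Add(w, g) = Add(Rational(1936, 1477), 15625) = Rational(23080061, 1477)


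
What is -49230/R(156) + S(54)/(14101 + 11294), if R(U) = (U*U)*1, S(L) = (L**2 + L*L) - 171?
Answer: -20600551/11444680 ≈ -1.8000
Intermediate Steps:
S(L) = -171 + 2*L**2 (S(L) = (L**2 + L**2) - 171 = 2*L**2 - 171 = -171 + 2*L**2)
R(U) = U**2 (R(U) = U**2*1 = U**2)
-49230/R(156) + S(54)/(14101 + 11294) = -49230/(156**2) + (-171 + 2*54**2)/(14101 + 11294) = -49230/24336 + (-171 + 2*2916)/25395 = -49230*1/24336 + (-171 + 5832)*(1/25395) = -2735/1352 + 5661*(1/25395) = -2735/1352 + 1887/8465 = -20600551/11444680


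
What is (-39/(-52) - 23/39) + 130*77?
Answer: 1561585/156 ≈ 10010.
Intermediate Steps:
(-39/(-52) - 23/39) + 130*77 = (-39*(-1/52) - 23*1/39) + 10010 = (¾ - 23/39) + 10010 = 25/156 + 10010 = 1561585/156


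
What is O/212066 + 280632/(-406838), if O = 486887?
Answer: 69285813797/43138253654 ≈ 1.6061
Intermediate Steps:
O/212066 + 280632/(-406838) = 486887/212066 + 280632/(-406838) = 486887*(1/212066) + 280632*(-1/406838) = 486887/212066 - 140316/203419 = 69285813797/43138253654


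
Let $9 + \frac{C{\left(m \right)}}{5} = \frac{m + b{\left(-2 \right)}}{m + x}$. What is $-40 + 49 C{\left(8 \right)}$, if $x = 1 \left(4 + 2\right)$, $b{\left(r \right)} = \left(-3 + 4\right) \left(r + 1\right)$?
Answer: $- \frac{4245}{2} \approx -2122.5$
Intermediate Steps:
$b{\left(r \right)} = 1 + r$ ($b{\left(r \right)} = 1 \left(1 + r\right) = 1 + r$)
$x = 6$ ($x = 1 \cdot 6 = 6$)
$C{\left(m \right)} = -45 + \frac{5 \left(-1 + m\right)}{6 + m}$ ($C{\left(m \right)} = -45 + 5 \frac{m + \left(1 - 2\right)}{m + 6} = -45 + 5 \frac{m - 1}{6 + m} = -45 + 5 \frac{-1 + m}{6 + m} = -45 + \frac{5 \left(-1 + m\right)}{6 + m}$)
$-40 + 49 C{\left(8 \right)} = -40 + 49 \frac{5 \left(-55 - 64\right)}{6 + 8} = -40 + 49 \frac{5 \left(-55 - 64\right)}{14} = -40 + 49 \cdot 5 \cdot \frac{1}{14} \left(-119\right) = -40 + 49 \left(- \frac{85}{2}\right) = -40 - \frac{4165}{2} = - \frac{4245}{2}$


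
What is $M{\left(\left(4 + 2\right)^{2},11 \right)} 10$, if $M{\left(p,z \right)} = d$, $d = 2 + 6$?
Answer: $80$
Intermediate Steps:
$d = 8$
$M{\left(p,z \right)} = 8$
$M{\left(\left(4 + 2\right)^{2},11 \right)} 10 = 8 \cdot 10 = 80$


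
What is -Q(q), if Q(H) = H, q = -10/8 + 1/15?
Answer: 71/60 ≈ 1.1833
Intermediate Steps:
q = -71/60 (q = -10*⅛ + 1*(1/15) = -5/4 + 1/15 = -71/60 ≈ -1.1833)
-Q(q) = -1*(-71/60) = 71/60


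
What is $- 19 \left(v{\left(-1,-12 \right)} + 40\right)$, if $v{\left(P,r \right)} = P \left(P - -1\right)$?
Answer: $-760$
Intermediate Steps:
$v{\left(P,r \right)} = P \left(1 + P\right)$ ($v{\left(P,r \right)} = P \left(P + 1\right) = P \left(1 + P\right)$)
$- 19 \left(v{\left(-1,-12 \right)} + 40\right) = - 19 \left(- (1 - 1) + 40\right) = - 19 \left(\left(-1\right) 0 + 40\right) = - 19 \left(0 + 40\right) = \left(-19\right) 40 = -760$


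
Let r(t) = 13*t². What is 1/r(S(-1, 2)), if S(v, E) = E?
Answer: 1/52 ≈ 0.019231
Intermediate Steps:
1/r(S(-1, 2)) = 1/(13*2²) = 1/(13*4) = 1/52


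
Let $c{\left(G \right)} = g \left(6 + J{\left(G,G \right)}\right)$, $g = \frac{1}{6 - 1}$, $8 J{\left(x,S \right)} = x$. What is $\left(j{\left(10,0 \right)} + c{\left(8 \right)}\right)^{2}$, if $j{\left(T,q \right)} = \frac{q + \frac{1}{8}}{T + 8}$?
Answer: $\frac{1026169}{518400} \approx 1.9795$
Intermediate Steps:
$J{\left(x,S \right)} = \frac{x}{8}$
$g = \frac{1}{5} \approx 0.2$
$c{\left(G \right)} = \frac{6}{5} + \frac{G}{40}$ ($c{\left(G \right)} = \frac{6 + \frac{G}{8}}{5} = \frac{6}{5} + \frac{G}{40}$)
$j{\left(T,q \right)} = \frac{\frac{1}{8} + q}{8 + T}$ ($j{\left(T,q \right)} = \frac{q + \frac{1}{8}}{8 + T} = \frac{\frac{1}{8} + q}{8 + T}$)
$\left(j{\left(10,0 \right)} + c{\left(8 \right)}\right)^{2} = \left(\frac{\frac{1}{8} + 0}{8 + 10} + \left(\frac{6}{5} + \frac{1}{40} \cdot 8\right)\right)^{2} = \left(\frac{1}{18} \cdot \frac{1}{8} + \left(\frac{6}{5} + \frac{1}{5}\right)\right)^{2} = \left(\frac{1}{18} \cdot \frac{1}{8} + \frac{7}{5}\right)^{2} = \left(\frac{1}{144} + \frac{7}{5}\right)^{2} = \left(\frac{1013}{720}\right)^{2} = \frac{1026169}{518400}$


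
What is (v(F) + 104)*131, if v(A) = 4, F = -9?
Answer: 14148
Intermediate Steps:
(v(F) + 104)*131 = (4 + 104)*131 = 108*131 = 14148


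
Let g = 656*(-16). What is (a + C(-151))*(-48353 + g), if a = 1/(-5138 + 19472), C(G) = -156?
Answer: 131592425447/14334 ≈ 9.1804e+6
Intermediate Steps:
g = -10496
a = 1/14334 ≈ 6.9764e-5
(a + C(-151))*(-48353 + g) = (1/14334 - 156)*(-48353 - 10496) = -2236103/14334*(-58849) = 131592425447/14334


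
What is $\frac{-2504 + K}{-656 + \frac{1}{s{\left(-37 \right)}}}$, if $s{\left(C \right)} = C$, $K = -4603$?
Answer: $\frac{87653}{8091} \approx 10.833$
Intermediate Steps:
$\frac{-2504 + K}{-656 + \frac{1}{s{\left(-37 \right)}}} = \frac{-2504 - 4603}{-656 + \frac{1}{-37}} = - \frac{7107}{-656 - \frac{1}{37}} = - \frac{7107}{- \frac{24273}{37}} = \left(-7107\right) \left(- \frac{37}{24273}\right) = \frac{87653}{8091}$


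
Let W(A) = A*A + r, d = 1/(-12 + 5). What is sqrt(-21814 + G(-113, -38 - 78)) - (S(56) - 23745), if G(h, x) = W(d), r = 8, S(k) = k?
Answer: 23689 + I*sqrt(1068493)/7 ≈ 23689.0 + 147.67*I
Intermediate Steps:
d = -1/7 (d = 1/(-7) = -1/7 ≈ -0.14286)
W(A) = 8 + A**2 (W(A) = A*A + 8 = A**2 + 8 = 8 + A**2)
G(h, x) = 393/49 (G(h, x) = 8 + (-1/7)**2 = 8 + 1/49 = 393/49)
sqrt(-21814 + G(-113, -38 - 78)) - (S(56) - 23745) = sqrt(-21814 + 393/49) - (56 - 23745) = sqrt(-1068493/49) - 1*(-23689) = I*sqrt(1068493)/7 + 23689 = 23689 + I*sqrt(1068493)/7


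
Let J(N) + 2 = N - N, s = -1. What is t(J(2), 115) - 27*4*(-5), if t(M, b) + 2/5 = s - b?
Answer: 2118/5 ≈ 423.60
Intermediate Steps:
J(N) = -2 (J(N) = -2 + (N - N) = -2 + 0 = -2)
t(M, b) = -7/5 - b (t(M, b) = -2/5 + (-1 - b) = -7/5 - b)
t(J(2), 115) - 27*4*(-5) = (-7/5 - 1*115) - 27*4*(-5) = (-7/5 - 115) - 108*(-5) = -582/5 - 1*(-540) = -582/5 + 540 = 2118/5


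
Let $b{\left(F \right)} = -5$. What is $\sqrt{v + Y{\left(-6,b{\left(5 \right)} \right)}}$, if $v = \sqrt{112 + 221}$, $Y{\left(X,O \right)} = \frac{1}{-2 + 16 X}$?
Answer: $\frac{\sqrt{-2 + 588 \sqrt{37}}}{14} \approx 4.2706$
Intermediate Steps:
$v = 3 \sqrt{37}$ ($v = \sqrt{333} = 3 \sqrt{37} \approx 18.248$)
$\sqrt{v + Y{\left(-6,b{\left(5 \right)} \right)}} = \sqrt{3 \sqrt{37} + \frac{1}{2 \left(-1 + 8 \left(-6\right)\right)}} = \sqrt{3 \sqrt{37} + \frac{1}{2 \left(-1 - 48\right)}} = \sqrt{3 \sqrt{37} + \frac{1}{2 \left(-49\right)}} = \sqrt{3 \sqrt{37} + \frac{1}{2} \left(- \frac{1}{49}\right)} = \sqrt{3 \sqrt{37} - \frac{1}{98}} = \sqrt{- \frac{1}{98} + 3 \sqrt{37}}$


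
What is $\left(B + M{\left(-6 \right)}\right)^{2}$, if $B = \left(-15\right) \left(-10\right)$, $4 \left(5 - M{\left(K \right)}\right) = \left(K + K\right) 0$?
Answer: $24025$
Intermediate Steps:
$M{\left(K \right)} = 5$ ($M{\left(K \right)} = 5 - \frac{\left(K + K\right) 0}{4} = 5 - \frac{2 K 0}{4} = 5 - 0 = 5 + 0 = 5$)
$B = 150$
$\left(B + M{\left(-6 \right)}\right)^{2} = \left(150 + 5\right)^{2} = 155^{2} = 24025$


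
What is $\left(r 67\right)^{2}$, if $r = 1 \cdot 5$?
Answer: $112225$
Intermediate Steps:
$r = 5$
$\left(r 67\right)^{2} = \left(5 \cdot 67\right)^{2} = 335^{2} = 112225$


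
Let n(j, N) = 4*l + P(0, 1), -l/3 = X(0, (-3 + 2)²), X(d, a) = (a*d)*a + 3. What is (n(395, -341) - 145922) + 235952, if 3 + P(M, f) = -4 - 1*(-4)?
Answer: 89991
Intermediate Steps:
P(M, f) = -3 (P(M, f) = -3 + (-4 - 1*(-4)) = -3 + (-4 + 4) = -3 + 0 = -3)
X(d, a) = 3 + d*a² (X(d, a) = d*a² + 3 = 3 + d*a²)
l = -9 (l = -3*(3 + 0*((-3 + 2)²)²) = -3*(3 + 0*((-1)²)²) = -3*(3 + 0*1²) = -3*(3 + 0*1) = -3*(3 + 0) = -3*3 = -9)
n(j, N) = -39 (n(j, N) = 4*(-9) - 3 = -36 - 3 = -39)
(n(395, -341) - 145922) + 235952 = (-39 - 145922) + 235952 = -145961 + 235952 = 89991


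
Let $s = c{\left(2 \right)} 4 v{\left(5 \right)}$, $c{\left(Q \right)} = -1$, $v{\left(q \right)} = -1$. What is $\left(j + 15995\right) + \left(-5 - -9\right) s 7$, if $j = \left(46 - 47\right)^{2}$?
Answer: $16108$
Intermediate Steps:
$s = 4$ ($s = \left(-1\right) 4 \left(-1\right) = \left(-4\right) \left(-1\right) = 4$)
$j = 1$ ($j = \left(-1\right)^{2} = 1$)
$\left(j + 15995\right) + \left(-5 - -9\right) s 7 = \left(1 + 15995\right) + \left(-5 - -9\right) 4 \cdot 7 = 15996 + \left(-5 + 9\right) 4 \cdot 7 = 15996 + 4 \cdot 4 \cdot 7 = 15996 + 16 \cdot 7 = 15996 + 112 = 16108$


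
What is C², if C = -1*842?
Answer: 708964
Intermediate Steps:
C = -842
C² = (-842)² = 708964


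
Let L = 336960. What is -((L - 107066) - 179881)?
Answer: -50013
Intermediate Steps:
-((L - 107066) - 179881) = -((336960 - 107066) - 179881) = -(229894 - 179881) = -1*50013 = -50013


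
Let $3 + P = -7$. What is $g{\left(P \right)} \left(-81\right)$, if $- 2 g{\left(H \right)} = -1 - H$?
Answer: $\frac{729}{2} \approx 364.5$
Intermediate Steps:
$P = -10$ ($P = -3 - 7 = -10$)
$g{\left(H \right)} = \frac{1}{2} + \frac{H}{2}$ ($g{\left(H \right)} = - \frac{-1 - H}{2} = \frac{1}{2} + \frac{H}{2}$)
$g{\left(P \right)} \left(-81\right) = \left(\frac{1}{2} + \frac{1}{2} \left(-10\right)\right) \left(-81\right) = \left(\frac{1}{2} - 5\right) \left(-81\right) = \left(- \frac{9}{2}\right) \left(-81\right) = \frac{729}{2}$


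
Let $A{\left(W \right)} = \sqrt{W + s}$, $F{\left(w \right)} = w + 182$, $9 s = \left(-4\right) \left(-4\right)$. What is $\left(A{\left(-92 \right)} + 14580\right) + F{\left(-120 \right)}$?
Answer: $14642 + \frac{2 i \sqrt{203}}{3} \approx 14642.0 + 9.4985 i$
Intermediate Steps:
$s = \frac{16}{9}$ ($s = \frac{\left(-4\right) \left(-4\right)}{9} = \frac{1}{9} \cdot 16 = \frac{16}{9} \approx 1.7778$)
$F{\left(w \right)} = 182 + w$
$A{\left(W \right)} = \sqrt{\frac{16}{9} + W}$ ($A{\left(W \right)} = \sqrt{W + \frac{16}{9}} = \sqrt{\frac{16}{9} + W}$)
$\left(A{\left(-92 \right)} + 14580\right) + F{\left(-120 \right)} = \left(\frac{\sqrt{16 + 9 \left(-92\right)}}{3} + 14580\right) + \left(182 - 120\right) = \left(\frac{\sqrt{16 - 828}}{3} + 14580\right) + 62 = \left(\frac{\sqrt{-812}}{3} + 14580\right) + 62 = \left(\frac{2 i \sqrt{203}}{3} + 14580\right) + 62 = \left(14580 + \frac{2 i \sqrt{203}}{3}\right) + 62 = 14642 + \frac{2 i \sqrt{203}}{3}$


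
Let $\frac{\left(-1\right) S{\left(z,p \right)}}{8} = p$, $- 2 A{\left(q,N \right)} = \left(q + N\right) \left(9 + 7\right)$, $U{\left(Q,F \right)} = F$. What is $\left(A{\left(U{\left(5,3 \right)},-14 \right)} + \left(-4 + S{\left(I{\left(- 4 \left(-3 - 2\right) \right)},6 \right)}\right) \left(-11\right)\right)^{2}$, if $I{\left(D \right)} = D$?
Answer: $435600$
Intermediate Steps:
$A{\left(q,N \right)} = - 8 N - 8 q$ ($A{\left(q,N \right)} = - \frac{\left(q + N\right) \left(9 + 7\right)}{2} = - \frac{\left(N + q\right) 16}{2} = - \frac{16 N + 16 q}{2} = - 8 N - 8 q$)
$S{\left(z,p \right)} = - 8 p$
$\left(A{\left(U{\left(5,3 \right)},-14 \right)} + \left(-4 + S{\left(I{\left(- 4 \left(-3 - 2\right) \right)},6 \right)}\right) \left(-11\right)\right)^{2} = \left(\left(\left(-8\right) \left(-14\right) - 24\right) + \left(-4 - 48\right) \left(-11\right)\right)^{2} = \left(\left(112 - 24\right) + \left(-4 - 48\right) \left(-11\right)\right)^{2} = \left(88 - -572\right)^{2} = \left(88 + 572\right)^{2} = 660^{2} = 435600$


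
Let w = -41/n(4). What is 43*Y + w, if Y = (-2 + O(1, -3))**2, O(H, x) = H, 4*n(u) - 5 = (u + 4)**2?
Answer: 2803/69 ≈ 40.623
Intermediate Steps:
n(u) = 5/4 + (4 + u)**2/4 (n(u) = 5/4 + (u + 4)**2/4 = 5/4 + (4 + u)**2/4)
Y = 1 (Y = (-2 + 1)**2 = (-1)**2 = 1)
w = -164/69 (w = -41/(5/4 + (4 + 4)**2/4) = -41/(5/4 + (1/4)*8**2) = -41/(5/4 + (1/4)*64) = -41/(5/4 + 16) = -41/69/4 = -41*4/69 = -164/69 ≈ -2.3768)
43*Y + w = 43*1 - 164/69 = 43 - 164/69 = 2803/69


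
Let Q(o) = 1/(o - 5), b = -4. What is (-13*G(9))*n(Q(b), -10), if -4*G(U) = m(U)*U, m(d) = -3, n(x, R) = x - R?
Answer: -3471/4 ≈ -867.75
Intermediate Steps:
Q(o) = 1/(-5 + o)
G(U) = 3*U/4 (G(U) = -(-3)*U/4 = 3*U/4)
(-13*G(9))*n(Q(b), -10) = (-39*9/4)*(1/(-5 - 4) - 1*(-10)) = (-13*27/4)*(1/(-9) + 10) = -351*(-1/9 + 10)/4 = -351/4*89/9 = -3471/4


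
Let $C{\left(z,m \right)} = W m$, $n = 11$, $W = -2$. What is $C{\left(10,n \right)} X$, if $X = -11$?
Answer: $242$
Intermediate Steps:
$C{\left(z,m \right)} = - 2 m$
$C{\left(10,n \right)} X = \left(-2\right) 11 \left(-11\right) = \left(-22\right) \left(-11\right) = 242$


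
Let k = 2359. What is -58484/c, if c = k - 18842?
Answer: 58484/16483 ≈ 3.5481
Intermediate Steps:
c = -16483 (c = 2359 - 18842 = -16483)
-58484/c = -58484/(-16483) = -58484*(-1/16483) = 58484/16483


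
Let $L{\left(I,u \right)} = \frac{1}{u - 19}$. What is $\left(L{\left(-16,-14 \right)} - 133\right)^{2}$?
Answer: $\frac{19272100}{1089} \approx 17697.0$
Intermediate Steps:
$L{\left(I,u \right)} = \frac{1}{-19 + u}$
$\left(L{\left(-16,-14 \right)} - 133\right)^{2} = \left(\frac{1}{-19 - 14} - 133\right)^{2} = \left(\frac{1}{-33} - 133\right)^{2} = \left(- \frac{1}{33} - 133\right)^{2} = \left(- \frac{4390}{33}\right)^{2} = \frac{19272100}{1089}$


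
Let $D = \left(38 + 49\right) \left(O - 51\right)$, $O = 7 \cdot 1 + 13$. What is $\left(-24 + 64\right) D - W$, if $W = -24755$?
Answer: $-83125$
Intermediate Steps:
$O = 20$ ($O = 7 + 13 = 20$)
$D = -2697$ ($D = \left(38 + 49\right) \left(20 - 51\right) = 87 \left(-31\right) = -2697$)
$\left(-24 + 64\right) D - W = \left(-24 + 64\right) \left(-2697\right) - -24755 = 40 \left(-2697\right) + 24755 = -107880 + 24755 = -83125$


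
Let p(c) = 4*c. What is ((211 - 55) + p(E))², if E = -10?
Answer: 13456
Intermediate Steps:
((211 - 55) + p(E))² = ((211 - 55) + 4*(-10))² = (156 - 40)² = 116² = 13456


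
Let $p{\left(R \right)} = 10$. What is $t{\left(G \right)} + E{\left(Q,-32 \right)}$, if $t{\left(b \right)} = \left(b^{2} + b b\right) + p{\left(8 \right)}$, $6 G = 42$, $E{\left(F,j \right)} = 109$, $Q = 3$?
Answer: $217$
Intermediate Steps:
$G = 7$ ($G = \frac{1}{6} \cdot 42 = 7$)
$t{\left(b \right)} = 10 + 2 b^{2}$ ($t{\left(b \right)} = \left(b^{2} + b b\right) + 10 = \left(b^{2} + b^{2}\right) + 10 = 2 b^{2} + 10 = 10 + 2 b^{2}$)
$t{\left(G \right)} + E{\left(Q,-32 \right)} = \left(10 + 2 \cdot 7^{2}\right) + 109 = \left(10 + 2 \cdot 49\right) + 109 = \left(10 + 98\right) + 109 = 108 + 109 = 217$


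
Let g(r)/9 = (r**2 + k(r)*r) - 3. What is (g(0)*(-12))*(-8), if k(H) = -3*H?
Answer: -2592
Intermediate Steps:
g(r) = -27 - 18*r**2 (g(r) = 9*((r**2 + (-3*r)*r) - 3) = 9*((r**2 - 3*r**2) - 3) = 9*(-2*r**2 - 3) = 9*(-3 - 2*r**2) = -27 - 18*r**2)
(g(0)*(-12))*(-8) = ((-27 - 18*0**2)*(-12))*(-8) = ((-27 - 18*0)*(-12))*(-8) = ((-27 + 0)*(-12))*(-8) = -27*(-12)*(-8) = 324*(-8) = -2592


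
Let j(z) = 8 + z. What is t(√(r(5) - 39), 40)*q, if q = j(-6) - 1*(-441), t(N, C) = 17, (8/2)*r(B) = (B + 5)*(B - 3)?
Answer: 7531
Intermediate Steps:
r(B) = (-3 + B)*(5 + B)/4 (r(B) = ((B + 5)*(B - 3))/4 = ((5 + B)*(-3 + B))/4 = ((-3 + B)*(5 + B))/4 = (-3 + B)*(5 + B)/4)
q = 443 (q = (8 - 6) - 1*(-441) = 2 + 441 = 443)
t(√(r(5) - 39), 40)*q = 17*443 = 7531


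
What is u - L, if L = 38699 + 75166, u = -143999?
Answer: -257864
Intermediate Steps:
L = 113865
u - L = -143999 - 1*113865 = -143999 - 113865 = -257864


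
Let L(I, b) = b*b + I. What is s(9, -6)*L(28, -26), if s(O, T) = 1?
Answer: 704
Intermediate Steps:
L(I, b) = I + b² (L(I, b) = b² + I = I + b²)
s(9, -6)*L(28, -26) = 1*(28 + (-26)²) = 1*(28 + 676) = 1*704 = 704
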